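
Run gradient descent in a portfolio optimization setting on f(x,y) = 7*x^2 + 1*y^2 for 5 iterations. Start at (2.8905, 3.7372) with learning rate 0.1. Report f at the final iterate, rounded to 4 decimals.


Gradient descent on f(x,y) = 7*x^2 + 1*y^2.
Starting point: (2.8905, 3.7372), alpha = 0.1
Step 1: grad_x = 2*7*2.8905 = 40.467, grad_y = 2*1*3.7372 = 7.4744
  x_1 = 2.8905 - 0.1*40.467 = -1.1562
  y_1 = 3.7372 - 0.1*7.4744 = 2.9898
Step 2: grad_x = 2*7*-1.1562 = -16.1868, grad_y = 2*1*2.9898 = 5.9795
  x_2 = -1.1562 - 0.1*-16.1868 = 0.4625
  y_2 = 2.9898 - 0.1*5.9795 = 2.3918
Step 3: grad_x = 2*7*0.4625 = 6.4747, grad_y = 2*1*2.3918 = 4.7836
  x_3 = 0.4625 - 0.1*6.4747 = -0.185
  y_3 = 2.3918 - 0.1*4.7836 = 1.9134
Step 4: grad_x = 2*7*-0.185 = -2.5899, grad_y = 2*1*1.9134 = 3.8269
  x_4 = -0.185 - 0.1*-2.5899 = 0.074
  y_4 = 1.9134 - 0.1*3.8269 = 1.5308
Step 5: grad_x = 2*7*0.074 = 1.036, grad_y = 2*1*1.5308 = 3.0615
  x_5 = 0.074 - 0.1*1.036 = -0.0296
  y_5 = 1.5308 - 0.1*3.0615 = 1.2246
f(-0.0296, 1.2246) = 7*(-0.0296)^2 + 1*1.2246^2 = 1.5058


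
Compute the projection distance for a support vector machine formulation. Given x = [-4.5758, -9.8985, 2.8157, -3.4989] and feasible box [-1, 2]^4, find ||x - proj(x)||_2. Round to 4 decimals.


Project each component onto [-1, 2].
clip(-4.5758) = -1.0, clip(-9.8985) = -1.0, clip(2.8157) = 2.0, clip(-3.4989) = -1.0
Projection = [-1.0, -1.0, 2.0, -1.0]
Squared diffs: [12.7863, 79.1833, 0.6654, 6.2445]
Distance = sqrt(98.8795) = 9.9438


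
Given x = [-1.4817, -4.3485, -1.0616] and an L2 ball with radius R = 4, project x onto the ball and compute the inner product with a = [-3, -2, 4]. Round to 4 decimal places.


Step 1: Compute ||x|| (intermediates to 6 decimals).
||x|| = sqrt((-1.4817)^2 + (-4.3485)^2 + (-1.0616)^2) = 4.71507
Step 2: Project.
Since ||x|| > R, scale = R/||x|| = 4/4.71507 = 0.848344, proj(x) = scale * x
proj(x) = [-1.256991, -3.689024, -0.900602]
Step 3: Dot product.
a^T * proj(x) = -3*(-1.256991) - 2*(-3.689024) + 4*(-0.900602) = 7.5466


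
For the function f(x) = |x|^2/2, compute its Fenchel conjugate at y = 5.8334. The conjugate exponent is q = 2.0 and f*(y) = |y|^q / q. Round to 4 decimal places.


The conjugate exponent q satisfies 1/p + 1/q = 1.
p = 2, so q = 2/(2 - 1) = 2.0
|y|^q = 5.8334^2.0 = 34.0286
f*(5.8334) = 34.0286 / 2.0 = 17.0143


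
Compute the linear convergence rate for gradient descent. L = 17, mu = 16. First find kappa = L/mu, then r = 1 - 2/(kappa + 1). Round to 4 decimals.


Step 1: Compute the condition number.
kappa = L/mu = 17/16 = 1.0625
Step 2: Compute the convergence rate.
r = 1 - 2/(kappa + 1) = 1 - 2*mu/(L + mu) = (L - mu)/(L + mu) = 1/33 = 0.0303


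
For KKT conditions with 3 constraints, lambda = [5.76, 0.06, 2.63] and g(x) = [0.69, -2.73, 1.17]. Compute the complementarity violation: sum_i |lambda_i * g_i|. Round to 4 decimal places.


KKT complementary slackness check:
lambda_1 * g_1 = 5.76 * 0.69 = 3.9744
lambda_2 * g_2 = 0.06 * -2.73 = -0.1638
lambda_3 * g_3 = 2.63 * 1.17 = 3.0771
Total violation = 3.9744 + 0.1638 + 3.0771 = 7.2153


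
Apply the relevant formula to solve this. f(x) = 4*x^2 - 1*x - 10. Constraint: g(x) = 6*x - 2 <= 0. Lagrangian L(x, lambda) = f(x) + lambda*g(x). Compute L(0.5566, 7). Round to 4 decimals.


Step 1: Evaluate f(x).
f(0.5566) = 4*0.5566^2 - 1*0.5566 - 10 = -9.3174
Step 2: Evaluate g(x).
g(0.5566) = 6*0.5566 - 2 = 1.3396
Step 3: Compute Lagrangian.
L = -9.3174 + 7*1.3396 = 0.0598


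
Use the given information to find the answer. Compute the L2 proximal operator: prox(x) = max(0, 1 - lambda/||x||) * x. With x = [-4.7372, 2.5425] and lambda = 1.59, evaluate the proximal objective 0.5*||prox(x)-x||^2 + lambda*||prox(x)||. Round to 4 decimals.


Step 1: Compute ||x||.
||x|| = 5.3764
Step 2: Compute scaling factor.
scale = max(0, 1 - 1.59/5.3764) = 0.7043
Step 3: prox(x) = [-3.3362, 1.7906]
||prox(x)|| = 3.7864
Step 4: Proximal objective.
0.5*||prox-x||^2 = 1.2641
lambda*||prox|| = 6.0204
Total = 7.2844


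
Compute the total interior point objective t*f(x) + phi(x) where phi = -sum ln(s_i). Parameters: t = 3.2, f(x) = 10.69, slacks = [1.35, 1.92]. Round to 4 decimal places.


Step 1: Compute log-barrier.
ln values: [0.3001, 0.6523]
phi = -(0.3001 + 0.6523) = -0.9524
Step 2: Compute augmented objective.
t*f(x) = 3.2*10.69 = 34.208
Total = 34.208 - 0.9524 = 33.2556


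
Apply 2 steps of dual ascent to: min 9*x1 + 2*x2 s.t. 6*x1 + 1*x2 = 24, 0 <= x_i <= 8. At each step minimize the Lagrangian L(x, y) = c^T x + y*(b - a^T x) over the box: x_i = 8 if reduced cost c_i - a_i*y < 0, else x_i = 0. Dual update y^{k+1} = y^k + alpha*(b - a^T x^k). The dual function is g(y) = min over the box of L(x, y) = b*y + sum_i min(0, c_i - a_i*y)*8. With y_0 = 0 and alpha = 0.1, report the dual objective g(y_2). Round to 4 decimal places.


Dual ascent for LP: min 9*x1 + 2*x2, 6*x1 + 1*x2 = 24, 0 <= x_i <= 8
Step 1: y^k = 0.0, reduced costs: (9.0, 2.0)
  x^k = (0.0, 0.0), subgradient = b - a^T x = 24.0
  y^{k+1} = 0.0 + 0.1*24.0 = 2.4
Step 2: y^k = 2.4, reduced costs: (-5.4, -0.4)
  x^k = (8.0, 8.0), subgradient = b - a^T x = -32.0
  y^{k+1} = 2.4 + 0.1*-32.0 = -0.8
Dual objective at y_2 = -0.8: reduced costs (13.8, 2.8), box minimizer x = (0.0, 0.0)
g(y_2) = b*y + (c1 - a1*y)*x1 + (c2 - a2*y)*x2 = 24*(-0.8) + 13.8*0.0 + 2.8*0.0 = -19.2 + 0.0 + 0.0 = -19.2


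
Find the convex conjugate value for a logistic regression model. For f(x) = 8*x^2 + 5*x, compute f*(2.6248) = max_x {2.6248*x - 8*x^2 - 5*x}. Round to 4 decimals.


f*(y) = sup_x {y*x - a*x^2 - b*x} = sup_x {(y-b)*x - a*x^2}
FOC: (y - b) - 2a*x = 0 => x* = (y - b)/(2a)
x* = (2.6248 - 5)/(2*8) = -0.1485
f*(2.6248) = (y-b)^2/(4a) = (2.6248 - 5)^2/(4*8)
= 5.6416/32 = 0.1763


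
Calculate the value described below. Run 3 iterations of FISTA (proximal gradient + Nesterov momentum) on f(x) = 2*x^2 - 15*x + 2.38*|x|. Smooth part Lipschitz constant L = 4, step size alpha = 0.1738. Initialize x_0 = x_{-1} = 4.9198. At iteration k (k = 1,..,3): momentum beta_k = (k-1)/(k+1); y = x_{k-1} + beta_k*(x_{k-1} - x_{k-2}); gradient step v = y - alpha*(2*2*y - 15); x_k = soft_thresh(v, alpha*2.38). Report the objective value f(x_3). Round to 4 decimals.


FISTA on f(x) = 2*x^2 - 15*x + 2.38*|x|
L = 4, alpha = 0.1738
Iteration 1: beta = 0.0, y = 4.9198 + 0.0*(4.9198 - 4.9198) = 4.9198
  grad(y) = 4.6792, v = y - alpha*grad = 4.1066
  prox(v) = soft_thresh(4.1066, 0.4136) = 3.6929
Iteration 2: beta = 0.3333, y = 3.6929 + 0.3333*(3.6929 - 4.9198) = 3.2839
  grad(y) = -1.8642, v = y - alpha*grad = 3.6079
  prox(v) = soft_thresh(3.6079, 0.4136) = 3.1943
Iteration 3: beta = 0.5, y = 3.1943 + 0.5*(3.1943 - 3.6929) = 2.945
  grad(y) = -3.22, v = y - alpha*grad = 3.5046
  prox(v) = soft_thresh(3.5046, 0.4136) = 3.091
f(x_3) = 2*3.091^2 - 15*3.091 + 2.38*|3.091| = -19.8999


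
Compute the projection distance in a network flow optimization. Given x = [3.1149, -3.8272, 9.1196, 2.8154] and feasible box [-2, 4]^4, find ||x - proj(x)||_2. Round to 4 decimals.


Project each component onto [-2, 4].
clip(3.1149) = 3.1149, clip(-3.8272) = -2.0, clip(9.1196) = 4.0, clip(2.8154) = 2.8154
Projection = [3.1149, -2.0, 4.0, 2.8154]
Squared diffs: [0.0, 3.3387, 26.2103, 0.0]
Distance = sqrt(29.549) = 5.4359


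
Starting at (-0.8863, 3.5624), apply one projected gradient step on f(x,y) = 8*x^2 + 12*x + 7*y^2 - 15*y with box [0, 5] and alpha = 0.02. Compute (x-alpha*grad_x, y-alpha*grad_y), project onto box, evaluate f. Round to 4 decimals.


Step 1: Compute gradient at (-0.8863, 3.5624).
grad_x = 2*8*-0.8863 + 12 = -2.1808
grad_y = 2*7*3.5624 - 15 = 34.8736
Step 2: Gradient step.
x_raw = -0.8863 - 0.02*-2.1808 = -0.8427
y_raw = 3.5624 - 0.02*34.8736 = 2.8649
Step 3: Project onto [0, 5].
x_proj = clip(-0.8427) = 0.0
y_proj = clip(2.8649) = 2.8649
Step 4: Evaluate f.
f(0.0, 2.8649) = 14.4808


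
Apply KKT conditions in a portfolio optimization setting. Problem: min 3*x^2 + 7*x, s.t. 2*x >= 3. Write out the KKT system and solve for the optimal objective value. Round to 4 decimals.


Step 1: Try lambda = 0 (constraint inactive).
x_unc = -7/(2*3) = -1.1667
Check: 2*-1.1667 = -2.3334 < 3 -- violated!
Step 2: Constraint must be active: 2*x = 3
x* = 3/2 = 1.5
lambda = (2*3*1.5 + 7)/2 = 8.0
Step 3: Compute optimal value.
f(x*) = 3*1.5^2 + 7*1.5 = 17.25


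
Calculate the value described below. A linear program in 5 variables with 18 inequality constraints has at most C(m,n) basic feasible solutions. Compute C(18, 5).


Each vertex corresponds to some choice of n active constraints out of m, so the number of vertices is at most C(m, n) = m! / (n!(m-n)!).
m = 18, n = 5
Numerator: 18 * 17 * 16 * 15 * 14
Denominator: 5! = 120
C(18, 5) = 8568


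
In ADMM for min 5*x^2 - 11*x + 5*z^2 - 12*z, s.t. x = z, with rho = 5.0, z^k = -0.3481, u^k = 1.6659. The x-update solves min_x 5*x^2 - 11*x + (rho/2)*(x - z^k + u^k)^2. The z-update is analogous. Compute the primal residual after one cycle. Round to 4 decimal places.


ADMM iteration with rho = 5.0, z^k = -0.3481, u^k = 1.6659
Step 1: x-update.
Minimize 5*x^2 - 11*x + (5.0/2)*(x + 0.3481 + 1.6659)^2
FOC: (2*5 + 5.0)*x = 11 + 5.0*(-0.3481 - 1.6659)
x^{k+1} = 0.062
Step 2: z-update.
Minimize 5*z^2 - 12*z + (5.0/2)*(0.062 - z + 1.6659)^2
FOC: (2*5 + 5.0)*z = 12 + 5.0*(0.062 + 1.6659)
z^{k+1} = 1.376
Step 3: u-update.
u^{k+1} = 1.6659 + 0.062 - 1.376 = 0.3519
Step 4: Primal residual = |0.062 - 1.376| = 1.314


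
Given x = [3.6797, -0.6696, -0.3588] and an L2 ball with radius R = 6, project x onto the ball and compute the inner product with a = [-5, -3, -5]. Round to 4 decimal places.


Step 1: Compute ||x|| (intermediates to 6 decimals).
||x|| = sqrt(3.6797^2 + (-0.6696)^2 + (-0.3588)^2) = 3.757299
Step 2: Project.
Since ||x|| <= R, proj = x (no scaling needed).
proj(x) = [3.6797, -0.6696, -0.3588]
Step 3: Dot product.
a^T * proj(x) = -5*3.6797 - 3*(-0.6696) - 5*(-0.3588) = -14.5957


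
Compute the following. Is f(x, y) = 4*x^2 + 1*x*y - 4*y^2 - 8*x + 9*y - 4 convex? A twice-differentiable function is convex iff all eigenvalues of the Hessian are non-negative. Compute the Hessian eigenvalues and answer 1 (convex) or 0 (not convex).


The Hessian of f(x,y) = 4*x^2 + 1*x*y - 4*y^2 - 8*x + 9*y - 4 is:
H = [[8, 1], [1, -8]]
Trace = 8 - 8 = 0
Determinant = 8*-8 - (1)^2 = -65
Discriminant = (0)^2 - 4*-65 = 260.0
Eigenvalues: lambda_1 = -8.0623, lambda_2 = 8.0623
The function is not convex.

0


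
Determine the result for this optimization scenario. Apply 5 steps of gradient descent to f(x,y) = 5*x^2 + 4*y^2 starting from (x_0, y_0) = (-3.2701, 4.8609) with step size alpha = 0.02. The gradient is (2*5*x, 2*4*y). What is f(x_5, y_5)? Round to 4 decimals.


Gradient descent on f(x,y) = 5*x^2 + 4*y^2.
Starting point: (-3.2701, 4.8609), alpha = 0.02
Step 1: grad_x = 2*5*-3.2701 = -32.701, grad_y = 2*4*4.8609 = 38.8872
  x_1 = -3.2701 - 0.02*-32.701 = -2.6161
  y_1 = 4.8609 - 0.02*38.8872 = 4.0832
Step 2: grad_x = 2*5*-2.6161 = -26.1608, grad_y = 2*4*4.0832 = 32.6652
  x_2 = -2.6161 - 0.02*-26.1608 = -2.0929
  y_2 = 4.0832 - 0.02*32.6652 = 3.4299
Step 3: grad_x = 2*5*-2.0929 = -20.9286, grad_y = 2*4*3.4299 = 27.4388
  x_3 = -2.0929 - 0.02*-20.9286 = -1.6743
  y_3 = 3.4299 - 0.02*27.4388 = 2.8811
Step 4: grad_x = 2*5*-1.6743 = -16.7429, grad_y = 2*4*2.8811 = 23.0486
  x_4 = -1.6743 - 0.02*-16.7429 = -1.3394
  y_4 = 2.8811 - 0.02*23.0486 = 2.4201
Step 5: grad_x = 2*5*-1.3394 = -13.3943, grad_y = 2*4*2.4201 = 19.3608
  x_5 = -1.3394 - 0.02*-13.3943 = -1.0715
  y_5 = 2.4201 - 0.02*19.3608 = 2.0329
f(-1.0715, 2.0329) = 5*(-1.0715)^2 + 4*2.0329^2 = 22.2716


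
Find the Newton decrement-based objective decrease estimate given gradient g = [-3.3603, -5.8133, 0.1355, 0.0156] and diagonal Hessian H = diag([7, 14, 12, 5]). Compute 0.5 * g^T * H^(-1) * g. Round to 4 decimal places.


Step 1: H is diagonal, so H^(-1) * g = [-0.48, -0.4152, 0.0113, 0.0031].
Step 2: g^T H^(-1) g = sum_i g_i^2 / H_ii
  = (-3.3603)^2/7 + (-5.8133)^2/14 + (0.1355)^2/12 + (0.0156)^2/5
  = 1.6131 + 2.4139 + 0.0015 + 0.0 = 4.0286
Step 3: Objective decrease = 0.5 * g^T H^(-1) g = 2.0143


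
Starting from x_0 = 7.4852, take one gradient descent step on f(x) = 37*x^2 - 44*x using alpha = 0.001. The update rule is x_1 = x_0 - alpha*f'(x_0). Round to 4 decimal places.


We compute the gradient at x_0 and apply the update.
f'(x) = 74*x - 44
f'(7.4852) = 74*7.4852 - 44 = 509.9048
x_1 = 7.4852 - 0.001*509.9048 = 6.9753


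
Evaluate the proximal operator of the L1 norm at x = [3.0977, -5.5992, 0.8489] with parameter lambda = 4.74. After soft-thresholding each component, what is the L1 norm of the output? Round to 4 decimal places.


Soft-thresholding with lambda = 4.74:
prox(3.0977) = sign(3.0977)*max(|3.0977| - 4.74, 0) = 0.0
prox(-5.5992) = sign(-5.5992)*max(|-5.5992| - 4.74, 0) = -0.8592
prox(0.8489) = sign(0.8489)*max(|0.8489| - 4.74, 0) = 0.0
prox(x) = [0.0, -0.8592, 0.0]
||prox(x)||_1 = 0.0 + 0.8592 + 0.0 = 0.8592


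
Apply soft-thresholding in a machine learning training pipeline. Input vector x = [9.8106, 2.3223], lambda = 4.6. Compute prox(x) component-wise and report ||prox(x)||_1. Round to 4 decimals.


Soft-thresholding with lambda = 4.6:
prox(9.8106) = sign(9.8106)*max(|9.8106| - 4.6, 0) = 5.2106
prox(2.3223) = sign(2.3223)*max(|2.3223| - 4.6, 0) = 0.0
prox(x) = [5.2106, 0.0]
||prox(x)||_1 = 5.2106 + 0.0 = 5.2106


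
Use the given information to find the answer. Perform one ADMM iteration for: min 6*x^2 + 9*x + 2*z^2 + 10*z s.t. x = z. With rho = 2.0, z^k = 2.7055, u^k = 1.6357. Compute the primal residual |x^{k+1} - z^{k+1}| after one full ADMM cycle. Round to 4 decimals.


ADMM iteration with rho = 2.0, z^k = 2.7055, u^k = 1.6357
Step 1: x-update.
Minimize 6*x^2 + 9*x + (2.0/2)*(x - 2.7055 + 1.6357)^2
FOC: (2*6 + 2.0)*x = -9 + 2.0*(2.7055 - 1.6357)
x^{k+1} = -0.49
Step 2: z-update.
Minimize 2*z^2 + 10*z + (2.0/2)*(-0.49 - z + 1.6357)^2
FOC: (2*2 + 2.0)*z = -10 + 2.0*(-0.49 + 1.6357)
z^{k+1} = -1.2848
Step 3: u-update.
u^{k+1} = 1.6357 - 0.49 + 1.2848 = 2.4304
Step 4: Primal residual = |-0.49 + 1.2848| = 0.7947


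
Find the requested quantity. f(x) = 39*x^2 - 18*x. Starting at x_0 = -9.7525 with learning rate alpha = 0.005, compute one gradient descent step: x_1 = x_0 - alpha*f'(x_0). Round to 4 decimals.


We compute the gradient at x_0 and apply the update.
f'(x) = 78*x - 18
f'(-9.7525) = 78*-9.7525 - 18 = -778.695
x_1 = -9.7525 - 0.005*-778.695 = -5.859


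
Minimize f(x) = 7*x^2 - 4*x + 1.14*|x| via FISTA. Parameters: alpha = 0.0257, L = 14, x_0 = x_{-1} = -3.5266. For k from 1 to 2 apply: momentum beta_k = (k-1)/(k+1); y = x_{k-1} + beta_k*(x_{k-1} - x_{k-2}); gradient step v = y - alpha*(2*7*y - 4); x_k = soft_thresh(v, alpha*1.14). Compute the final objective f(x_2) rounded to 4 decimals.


FISTA on f(x) = 7*x^2 - 4*x + 1.14*|x|
L = 14, alpha = 0.0257
Iteration 1: beta = 0.0, y = -3.5266 + 0.0*(-3.5266 + 3.5266) = -3.5266
  grad(y) = -53.3724, v = y - alpha*grad = -2.1549
  prox(v) = soft_thresh(-2.1549, 0.0293) = -2.1256
Iteration 2: beta = 0.3333, y = -2.1256 + 0.3333*(-2.1256 + 3.5266) = -1.6586
  grad(y) = -27.221, v = y - alpha*grad = -0.9591
  prox(v) = soft_thresh(-0.9591, 0.0293) = -0.9298
f(x_2) = 7*(-0.9298)^2 - 4*(-0.9298) + 1.14*|-0.9298| = 10.8302


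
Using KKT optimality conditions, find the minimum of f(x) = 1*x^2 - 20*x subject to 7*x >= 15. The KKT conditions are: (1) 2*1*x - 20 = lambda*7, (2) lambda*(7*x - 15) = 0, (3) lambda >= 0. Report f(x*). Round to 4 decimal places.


Step 1: Try lambda = 0 (constraint inactive).
Stationarity: 2*1*x - 20 = 0
x* = 20/(2*1) = 10.0
Check constraint: 7*10.0 = 70.0 >= 15 -- satisfied.
Step 2: Compute optimal value.
f(x*) = 1*10.0^2 - 20*10.0 = -100.0


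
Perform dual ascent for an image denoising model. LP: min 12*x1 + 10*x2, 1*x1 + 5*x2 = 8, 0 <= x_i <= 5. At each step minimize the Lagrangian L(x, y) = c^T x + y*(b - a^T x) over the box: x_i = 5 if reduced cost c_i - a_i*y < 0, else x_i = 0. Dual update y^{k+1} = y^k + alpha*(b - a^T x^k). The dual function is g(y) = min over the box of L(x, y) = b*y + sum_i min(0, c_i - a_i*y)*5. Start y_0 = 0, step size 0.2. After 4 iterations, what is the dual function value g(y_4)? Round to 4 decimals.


Dual ascent for LP: min 12*x1 + 10*x2, 1*x1 + 5*x2 = 8, 0 <= x_i <= 5
Step 1: y^k = 0.0, reduced costs: (12.0, 10.0)
  x^k = (0.0, 0.0), subgradient = b - a^T x = 8.0
  y^{k+1} = 0.0 + 0.2*8.0 = 1.6
Step 2: y^k = 1.6, reduced costs: (10.4, 2.0)
  x^k = (0.0, 0.0), subgradient = b - a^T x = 8.0
  y^{k+1} = 1.6 + 0.2*8.0 = 3.2
Step 3: y^k = 3.2, reduced costs: (8.8, -6.0)
  x^k = (0.0, 5.0), subgradient = b - a^T x = -17.0
  y^{k+1} = 3.2 + 0.2*-17.0 = -0.2
Step 4: y^k = -0.2, reduced costs: (12.2, 11.0)
  x^k = (0.0, 0.0), subgradient = b - a^T x = 8.0
  y^{k+1} = -0.2 + 0.2*8.0 = 1.4
Dual objective at y_4 = 1.4: reduced costs (10.6, 3.0), box minimizer x = (0.0, 0.0)
g(y_4) = b*y + (c1 - a1*y)*x1 + (c2 - a2*y)*x2 = 8*1.4 + 10.6*0.0 + 3.0*0.0 = 11.2 + 0.0 + 0.0 = 11.2


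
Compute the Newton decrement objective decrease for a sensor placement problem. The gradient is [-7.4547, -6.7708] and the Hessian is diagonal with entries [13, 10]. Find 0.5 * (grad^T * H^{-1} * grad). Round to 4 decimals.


Step 1: H is diagonal, so H^(-1) * g = [-0.5734, -0.6771].
Step 2: g^T H^(-1) g = sum_i g_i^2 / H_ii
  = (-7.4547)^2/13 + (-6.7708)^2/10
  = 4.2748 + 4.5844 = 8.8592
Step 3: Objective decrease = 0.5 * g^T H^(-1) g = 4.4296


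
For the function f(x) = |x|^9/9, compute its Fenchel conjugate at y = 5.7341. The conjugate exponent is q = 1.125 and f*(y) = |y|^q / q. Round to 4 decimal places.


The conjugate exponent q satisfies 1/p + 1/q = 1.
p = 9, so q = 9/(9 - 1) = 1.125
|y|^q = 5.7341^1.125 = 7.133
f*(5.7341) = 7.133 / 1.125 = 6.3405


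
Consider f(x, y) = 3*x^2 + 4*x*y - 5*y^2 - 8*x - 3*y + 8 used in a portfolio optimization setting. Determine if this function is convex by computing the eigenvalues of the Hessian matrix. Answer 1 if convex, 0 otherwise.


The Hessian of f(x,y) = 3*x^2 + 4*x*y - 5*y^2 - 8*x - 3*y + 8 is:
H = [[6, 4], [4, -10]]
Trace = 6 - 10 = -4
Determinant = 6*-10 - (4)^2 = -76
Discriminant = (-4)^2 - 4*-76 = 320.0
Eigenvalues: lambda_1 = -10.9443, lambda_2 = 6.9443
The function is not convex.

0


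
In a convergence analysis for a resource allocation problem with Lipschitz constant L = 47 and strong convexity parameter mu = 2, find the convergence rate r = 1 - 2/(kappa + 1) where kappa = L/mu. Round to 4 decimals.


Step 1: Compute the condition number.
kappa = L/mu = 47/2 = 23.5
Step 2: Compute the convergence rate.
r = 1 - 2/(kappa + 1) = 1 - 2*mu/(L + mu) = (L - mu)/(L + mu) = 45/49 = 0.9184


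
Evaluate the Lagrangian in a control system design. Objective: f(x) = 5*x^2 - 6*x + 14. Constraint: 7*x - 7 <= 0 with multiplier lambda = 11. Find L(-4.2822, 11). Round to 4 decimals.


Step 1: Evaluate f(x).
f(-4.2822) = 5*(-4.2822)^2 - 6*(-4.2822) + 14 = 131.3794
Step 2: Evaluate g(x).
g(-4.2822) = 7*-4.2822 - 7 = -36.9754
Step 3: Compute Lagrangian.
L = 131.3794 + 11*-36.9754 = -275.35


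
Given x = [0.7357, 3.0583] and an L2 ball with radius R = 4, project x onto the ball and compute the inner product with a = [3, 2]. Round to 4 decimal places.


Step 1: Compute ||x|| (intermediates to 6 decimals).
||x|| = sqrt(0.7357^2 + 3.0583^2) = 3.145545
Step 2: Project.
Since ||x|| <= R, proj = x (no scaling needed).
proj(x) = [0.7357, 3.0583]
Step 3: Dot product.
a^T * proj(x) = 3*0.7357 + 2*3.0583 = 8.3237


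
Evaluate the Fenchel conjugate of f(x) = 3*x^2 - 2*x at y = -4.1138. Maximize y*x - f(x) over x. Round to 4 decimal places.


f*(y) = sup_x {y*x - a*x^2 - b*x} = sup_x {(y-b)*x - a*x^2}
FOC: (y - b) - 2a*x = 0 => x* = (y - b)/(2a)
x* = (-4.1138 + 2)/(2*3) = -0.3523
f*(-4.1138) = (y-b)^2/(4a) = (-4.1138 + 2)^2/(4*3)
= 4.4682/12 = 0.3723


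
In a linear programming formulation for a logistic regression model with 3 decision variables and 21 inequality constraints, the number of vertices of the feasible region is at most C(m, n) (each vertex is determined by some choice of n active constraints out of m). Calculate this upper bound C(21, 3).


Each vertex corresponds to some choice of n active constraints out of m, so the number of vertices is at most C(m, n) = m! / (n!(m-n)!).
m = 21, n = 3
Numerator: 21 * 20 * 19
Denominator: 3! = 6
C(21, 3) = 1330


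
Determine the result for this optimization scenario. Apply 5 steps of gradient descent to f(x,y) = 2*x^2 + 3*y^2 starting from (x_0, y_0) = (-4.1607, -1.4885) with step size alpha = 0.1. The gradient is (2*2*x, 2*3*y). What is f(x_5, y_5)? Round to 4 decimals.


Gradient descent on f(x,y) = 2*x^2 + 3*y^2.
Starting point: (-4.1607, -1.4885), alpha = 0.1
Step 1: grad_x = 2*2*-4.1607 = -16.6428, grad_y = 2*3*-1.4885 = -8.931
  x_1 = -4.1607 - 0.1*-16.6428 = -2.4964
  y_1 = -1.4885 - 0.1*-8.931 = -0.5954
Step 2: grad_x = 2*2*-2.4964 = -9.9857, grad_y = 2*3*-0.5954 = -3.5724
  x_2 = -2.4964 - 0.1*-9.9857 = -1.4979
  y_2 = -0.5954 - 0.1*-3.5724 = -0.2382
Step 3: grad_x = 2*2*-1.4979 = -5.9914, grad_y = 2*3*-0.2382 = -1.429
  x_3 = -1.4979 - 0.1*-5.9914 = -0.8987
  y_3 = -0.2382 - 0.1*-1.429 = -0.0953
Step 4: grad_x = 2*2*-0.8987 = -3.5948, grad_y = 2*3*-0.0953 = -0.5716
  x_4 = -0.8987 - 0.1*-3.5948 = -0.5392
  y_4 = -0.0953 - 0.1*-0.5716 = -0.0381
Step 5: grad_x = 2*2*-0.5392 = -2.1569, grad_y = 2*3*-0.0381 = -0.2286
  x_5 = -0.5392 - 0.1*-2.1569 = -0.3235
  y_5 = -0.0381 - 0.1*-0.2286 = -0.0152
f(-0.3235, -0.0152) = 2*(-0.3235)^2 + 3*(-0.0152)^2 = 0.21


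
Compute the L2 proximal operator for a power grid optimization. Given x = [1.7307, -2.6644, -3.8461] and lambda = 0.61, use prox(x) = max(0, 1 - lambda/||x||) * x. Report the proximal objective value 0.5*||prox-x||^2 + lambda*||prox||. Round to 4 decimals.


Step 1: Compute ||x||.
||x|| = 4.9887
Step 2: Compute scaling factor.
scale = max(0, 1 - 0.61/4.9887) = 0.8777
Step 3: prox(x) = [1.5191, -2.3386, -3.3758]
||prox(x)|| = 4.3787
Step 4: Proximal objective.
0.5*||prox-x||^2 = 0.1861
lambda*||prox|| = 2.671
Total = 2.857


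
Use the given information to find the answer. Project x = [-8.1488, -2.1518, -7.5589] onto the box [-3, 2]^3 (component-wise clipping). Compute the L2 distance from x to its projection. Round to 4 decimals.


Project each component onto [-3, 2].
clip(-8.1488) = -3.0, clip(-2.1518) = -2.1518, clip(-7.5589) = -3.0
Projection = [-3.0, -2.1518, -3.0]
Squared diffs: [26.5101, 0.0, 20.7836]
Distance = sqrt(47.2937) = 6.877


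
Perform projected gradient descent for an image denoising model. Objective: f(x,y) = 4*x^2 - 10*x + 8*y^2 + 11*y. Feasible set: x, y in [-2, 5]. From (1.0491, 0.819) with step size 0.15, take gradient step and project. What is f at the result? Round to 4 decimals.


Step 1: Compute gradient at (1.0491, 0.819).
grad_x = 2*4*1.0491 - 10 = -1.6072
grad_y = 2*8*0.819 + 11 = 24.104
Step 2: Gradient step.
x_raw = 1.0491 - 0.15*-1.6072 = 1.2902
y_raw = 0.819 - 0.15*24.104 = -2.7966
Step 3: Project onto [-2, 5].
x_proj = clip(1.2902) = 1.2902
y_proj = clip(-2.7966) = -2.0
Step 4: Evaluate f.
f(1.2902, -2.0) = 3.7565


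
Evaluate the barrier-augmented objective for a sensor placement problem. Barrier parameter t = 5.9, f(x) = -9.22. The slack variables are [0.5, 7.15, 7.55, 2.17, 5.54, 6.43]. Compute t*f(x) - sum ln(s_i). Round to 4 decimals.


Step 1: Compute log-barrier.
ln values: [-0.6931, 1.9671, 2.0215, 0.7747, 1.712, 1.861]
phi = -(-0.6931 + 1.9671 + 2.0215 + 0.7747 + 1.712 + 1.861) = -7.6432
Step 2: Compute augmented objective.
t*f(x) = 5.9*-9.22 = -54.398
Total = -54.398 - 7.6432 = -62.0412


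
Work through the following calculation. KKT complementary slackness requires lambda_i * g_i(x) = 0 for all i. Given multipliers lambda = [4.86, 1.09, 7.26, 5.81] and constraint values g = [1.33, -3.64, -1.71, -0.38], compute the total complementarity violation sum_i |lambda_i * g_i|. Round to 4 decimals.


KKT complementary slackness check:
lambda_1 * g_1 = 4.86 * 1.33 = 6.4638
lambda_2 * g_2 = 1.09 * -3.64 = -3.9676
lambda_3 * g_3 = 7.26 * -1.71 = -12.4146
lambda_4 * g_4 = 5.81 * -0.38 = -2.2078
Total violation = 6.4638 + 3.9676 + 12.4146 + 2.2078 = 25.0538


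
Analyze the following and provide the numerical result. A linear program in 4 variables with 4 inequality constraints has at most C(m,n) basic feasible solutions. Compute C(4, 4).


Each vertex corresponds to some choice of n active constraints out of m, so the number of vertices is at most C(m, n) = m! / (n!(m-n)!).
m = 4, n = 4
Numerator: 4 * 3 * 2 * 1
Denominator: 4! = 24
C(4, 4) = 1


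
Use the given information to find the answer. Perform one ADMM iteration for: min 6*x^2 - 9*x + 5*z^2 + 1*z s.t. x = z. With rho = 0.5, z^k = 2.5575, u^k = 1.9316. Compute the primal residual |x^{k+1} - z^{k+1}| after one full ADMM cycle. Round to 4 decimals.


ADMM iteration with rho = 0.5, z^k = 2.5575, u^k = 1.9316
Step 1: x-update.
Minimize 6*x^2 - 9*x + (0.5/2)*(x - 2.5575 + 1.9316)^2
FOC: (2*6 + 0.5)*x = 9 + 0.5*(2.5575 - 1.9316)
x^{k+1} = 0.745
Step 2: z-update.
Minimize 5*z^2 + 1*z + (0.5/2)*(0.745 - z + 1.9316)^2
FOC: (2*5 + 0.5)*z = -1 + 0.5*(0.745 + 1.9316)
z^{k+1} = 0.0322
Step 3: u-update.
u^{k+1} = 1.9316 + 0.745 - 0.0322 = 2.6444
Step 4: Primal residual = |0.745 - 0.0322| = 0.7128


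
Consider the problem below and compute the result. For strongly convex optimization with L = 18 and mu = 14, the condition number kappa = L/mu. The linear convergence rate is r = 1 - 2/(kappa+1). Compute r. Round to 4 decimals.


Step 1: Compute the condition number.
kappa = L/mu = 18/14 = 1.2857
Step 2: Compute the convergence rate.
r = 1 - 2/(kappa + 1) = 1 - 2*mu/(L + mu) = (L - mu)/(L + mu) = 4/32 = 0.125


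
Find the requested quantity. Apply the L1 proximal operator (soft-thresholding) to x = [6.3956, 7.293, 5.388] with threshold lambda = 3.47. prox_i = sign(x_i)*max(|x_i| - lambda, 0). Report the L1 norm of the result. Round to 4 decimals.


Soft-thresholding with lambda = 3.47:
prox(6.3956) = sign(6.3956)*max(|6.3956| - 3.47, 0) = 2.9256
prox(7.293) = sign(7.293)*max(|7.293| - 3.47, 0) = 3.823
prox(5.388) = sign(5.388)*max(|5.388| - 3.47, 0) = 1.918
prox(x) = [2.9256, 3.823, 1.918]
||prox(x)||_1 = 2.9256 + 3.823 + 1.918 = 8.6666


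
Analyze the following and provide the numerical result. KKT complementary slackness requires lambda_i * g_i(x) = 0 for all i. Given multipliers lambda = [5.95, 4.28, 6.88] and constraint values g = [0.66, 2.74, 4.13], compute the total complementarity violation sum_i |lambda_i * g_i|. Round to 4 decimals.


KKT complementary slackness check:
lambda_1 * g_1 = 5.95 * 0.66 = 3.927
lambda_2 * g_2 = 4.28 * 2.74 = 11.7272
lambda_3 * g_3 = 6.88 * 4.13 = 28.4144
Total violation = 3.927 + 11.7272 + 28.4144 = 44.0686


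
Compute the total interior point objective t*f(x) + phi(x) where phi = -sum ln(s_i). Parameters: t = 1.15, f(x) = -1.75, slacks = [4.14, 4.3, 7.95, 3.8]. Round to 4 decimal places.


Step 1: Compute log-barrier.
ln values: [1.4207, 1.4586, 2.0732, 1.335]
phi = -(1.4207 + 1.4586 + 2.0732 + 1.335) = -6.2875
Step 2: Compute augmented objective.
t*f(x) = 1.15*-1.75 = -2.0125
Total = -2.0125 - 6.2875 = -8.3


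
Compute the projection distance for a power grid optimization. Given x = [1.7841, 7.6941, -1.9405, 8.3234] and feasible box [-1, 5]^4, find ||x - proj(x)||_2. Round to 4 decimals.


Project each component onto [-1, 5].
clip(1.7841) = 1.7841, clip(7.6941) = 5.0, clip(-1.9405) = -1.0, clip(8.3234) = 5.0
Projection = [1.7841, 5.0, -1.0, 5.0]
Squared diffs: [0.0, 7.2582, 0.8845, 11.045]
Distance = sqrt(19.1877) = 4.3804


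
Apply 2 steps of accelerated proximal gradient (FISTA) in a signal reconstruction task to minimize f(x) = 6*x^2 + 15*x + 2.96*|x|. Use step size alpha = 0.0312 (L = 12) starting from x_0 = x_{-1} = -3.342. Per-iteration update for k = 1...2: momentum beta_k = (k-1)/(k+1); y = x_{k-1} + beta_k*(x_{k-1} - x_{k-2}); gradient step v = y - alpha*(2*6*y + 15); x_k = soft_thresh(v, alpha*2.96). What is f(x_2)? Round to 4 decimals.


FISTA on f(x) = 6*x^2 + 15*x + 2.96*|x|
L = 12, alpha = 0.0312
Iteration 1: beta = 0.0, y = -3.342 + 0.0*(-3.342 + 3.342) = -3.342
  grad(y) = -25.104, v = y - alpha*grad = -2.5588
  prox(v) = soft_thresh(-2.5588, 0.0924) = -2.4664
Iteration 2: beta = 0.3333, y = -2.4664 + 0.3333*(-2.4664 + 3.342) = -2.1745
  grad(y) = -11.0945, v = y - alpha*grad = -1.8284
  prox(v) = soft_thresh(-1.8284, 0.0924) = -1.736
f(x_2) = 6*(-1.736)^2 + 15*(-1.736) + 2.96*|-1.736| = -2.8189


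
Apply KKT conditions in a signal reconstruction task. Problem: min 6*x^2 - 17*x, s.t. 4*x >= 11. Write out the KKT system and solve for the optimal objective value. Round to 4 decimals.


Step 1: Try lambda = 0 (constraint inactive).
x_unc = 17/(2*6) = 1.4167
Check: 4*1.4167 = 5.6668 < 11 -- violated!
Step 2: Constraint must be active: 4*x = 11
x* = 11/4 = 2.75
lambda = (2*6*2.75 - 17)/4 = 4.0
Step 3: Compute optimal value.
f(x*) = 6*2.75^2 - 17*2.75 = -1.375


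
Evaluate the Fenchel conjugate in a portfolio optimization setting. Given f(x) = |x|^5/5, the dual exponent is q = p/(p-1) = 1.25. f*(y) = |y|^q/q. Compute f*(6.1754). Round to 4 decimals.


The conjugate exponent q satisfies 1/p + 1/q = 1.
p = 5, so q = 5/(5 - 1) = 1.25
|y|^q = 6.1754^1.25 = 9.7349
f*(6.1754) = 9.7349 / 1.25 = 7.7879


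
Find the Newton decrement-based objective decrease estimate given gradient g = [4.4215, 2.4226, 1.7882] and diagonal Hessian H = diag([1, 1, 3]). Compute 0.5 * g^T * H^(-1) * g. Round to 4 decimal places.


Step 1: H is diagonal, so H^(-1) * g = [4.4215, 2.4226, 0.5961].
Step 2: g^T H^(-1) g = sum_i g_i^2 / H_ii
  = (4.4215)^2/1 + (2.4226)^2/1 + (1.7882)^2/3
  = 19.5497 + 5.869 + 1.0659 = 26.4845
Step 3: Objective decrease = 0.5 * g^T H^(-1) g = 13.2423


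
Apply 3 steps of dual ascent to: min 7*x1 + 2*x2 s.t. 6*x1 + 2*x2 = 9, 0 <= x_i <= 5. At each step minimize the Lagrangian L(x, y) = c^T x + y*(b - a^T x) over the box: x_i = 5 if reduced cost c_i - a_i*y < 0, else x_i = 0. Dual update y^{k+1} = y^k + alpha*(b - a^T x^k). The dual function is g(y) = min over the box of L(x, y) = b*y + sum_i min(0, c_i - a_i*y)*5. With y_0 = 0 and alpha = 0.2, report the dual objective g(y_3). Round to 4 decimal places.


Dual ascent for LP: min 7*x1 + 2*x2, 6*x1 + 2*x2 = 9, 0 <= x_i <= 5
Step 1: y^k = 0.0, reduced costs: (7.0, 2.0)
  x^k = (0.0, 0.0), subgradient = b - a^T x = 9.0
  y^{k+1} = 0.0 + 0.2*9.0 = 1.8
Step 2: y^k = 1.8, reduced costs: (-3.8, -1.6)
  x^k = (5.0, 5.0), subgradient = b - a^T x = -31.0
  y^{k+1} = 1.8 + 0.2*-31.0 = -4.4
Step 3: y^k = -4.4, reduced costs: (33.4, 10.8)
  x^k = (0.0, 0.0), subgradient = b - a^T x = 9.0
  y^{k+1} = -4.4 + 0.2*9.0 = -2.6
Dual objective at y_3 = -2.6: reduced costs (22.6, 7.2), box minimizer x = (0.0, 0.0)
g(y_3) = b*y + (c1 - a1*y)*x1 + (c2 - a2*y)*x2 = 9*(-2.6) + 22.6*0.0 + 7.2*0.0 = -23.4 + 0.0 + 0.0 = -23.4


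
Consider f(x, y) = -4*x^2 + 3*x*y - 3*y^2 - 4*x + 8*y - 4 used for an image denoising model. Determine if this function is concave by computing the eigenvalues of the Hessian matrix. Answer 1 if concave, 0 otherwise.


The Hessian of f(x,y) = -4*x^2 + 3*x*y - 3*y^2 - 4*x + 8*y - 4 is:
H = [[-8, 3], [3, -6]]
Trace = -8 - 6 = -14
Determinant = -8*-6 - (3)^2 = 39
Discriminant = (-14)^2 - 4*39 = 40.0
Eigenvalues: lambda_1 = -10.1623, lambda_2 = -3.8377
The function is concave.

1


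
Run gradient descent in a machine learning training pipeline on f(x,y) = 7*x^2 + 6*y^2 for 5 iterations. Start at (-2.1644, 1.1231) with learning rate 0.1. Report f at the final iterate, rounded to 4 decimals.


Gradient descent on f(x,y) = 7*x^2 + 6*y^2.
Starting point: (-2.1644, 1.1231), alpha = 0.1
Step 1: grad_x = 2*7*-2.1644 = -30.3016, grad_y = 2*6*1.1231 = 13.4772
  x_1 = -2.1644 - 0.1*-30.3016 = 0.8658
  y_1 = 1.1231 - 0.1*13.4772 = -0.2246
Step 2: grad_x = 2*7*0.8658 = 12.1206, grad_y = 2*6*-0.2246 = -2.6954
  x_2 = 0.8658 - 0.1*12.1206 = -0.3463
  y_2 = -0.2246 - 0.1*-2.6954 = 0.0449
Step 3: grad_x = 2*7*-0.3463 = -4.8483, grad_y = 2*6*0.0449 = 0.5391
  x_3 = -0.3463 - 0.1*-4.8483 = 0.1385
  y_3 = 0.0449 - 0.1*0.5391 = -0.009
Step 4: grad_x = 2*7*0.1385 = 1.9393, grad_y = 2*6*-0.009 = -0.1078
  x_4 = 0.1385 - 0.1*1.9393 = -0.0554
  y_4 = -0.009 - 0.1*-0.1078 = 0.0018
Step 5: grad_x = 2*7*-0.0554 = -0.7757, grad_y = 2*6*0.0018 = 0.0216
  x_5 = -0.0554 - 0.1*-0.7757 = 0.0222
  y_5 = 0.0018 - 0.1*0.0216 = -0.0004
f(0.0222, -0.0004) = 7*0.0222^2 + 6*(-0.0004)^2 = 0.0034


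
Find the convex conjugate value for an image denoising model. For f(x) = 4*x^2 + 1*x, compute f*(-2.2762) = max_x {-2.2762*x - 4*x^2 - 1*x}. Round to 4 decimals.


f*(y) = sup_x {y*x - a*x^2 - b*x} = sup_x {(y-b)*x - a*x^2}
FOC: (y - b) - 2a*x = 0 => x* = (y - b)/(2a)
x* = (-2.2762 - 1)/(2*4) = -0.4095
f*(-2.2762) = (y-b)^2/(4a) = (-2.2762 - 1)^2/(4*4)
= 10.7335/16 = 0.6708


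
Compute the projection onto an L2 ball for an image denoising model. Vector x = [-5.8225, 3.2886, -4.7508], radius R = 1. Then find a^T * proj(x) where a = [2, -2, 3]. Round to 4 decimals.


Step 1: Compute ||x|| (intermediates to 6 decimals).
||x|| = sqrt((-5.8225)^2 + 3.2886^2 + (-4.7508)^2) = 8.202835
Step 2: Project.
Since ||x|| > R, scale = R/||x|| = 1/8.202835 = 0.121909, proj(x) = scale * x
proj(x) = [-0.709815, 0.40091, -0.579165]
Step 3: Dot product.
a^T * proj(x) = 2*(-0.709815) - 2*0.40091 + 3*(-0.579165) = -3.9589


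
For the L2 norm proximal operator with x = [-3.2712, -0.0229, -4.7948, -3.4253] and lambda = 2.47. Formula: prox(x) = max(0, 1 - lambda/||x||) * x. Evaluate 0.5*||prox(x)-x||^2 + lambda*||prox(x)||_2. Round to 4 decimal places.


Step 1: Compute ||x||.
||x|| = 6.7397
Step 2: Compute scaling factor.
scale = max(0, 1 - 2.47/6.7397) = 0.6335
Step 3: prox(x) = [-2.0724, -0.0145, -3.0376, -2.17]
||prox(x)|| = 4.2697
Step 4: Proximal objective.
0.5*||prox-x||^2 = 3.0505
lambda*||prox|| = 10.5462
Total = 13.5967


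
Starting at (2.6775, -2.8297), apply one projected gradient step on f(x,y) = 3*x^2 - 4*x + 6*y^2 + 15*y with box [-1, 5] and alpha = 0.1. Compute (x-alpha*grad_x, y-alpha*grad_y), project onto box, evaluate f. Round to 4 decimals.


Step 1: Compute gradient at (2.6775, -2.8297).
grad_x = 2*3*2.6775 - 4 = 12.065
grad_y = 2*6*-2.8297 + 15 = -18.9564
Step 2: Gradient step.
x_raw = 2.6775 - 0.1*12.065 = 1.471
y_raw = -2.8297 - 0.1*-18.9564 = -0.9341
Step 3: Project onto [-1, 5].
x_proj = clip(1.471) = 1.471
y_proj = clip(-0.9341) = -0.9341
Step 4: Evaluate f.
f(1.471, -0.9341) = -8.1686


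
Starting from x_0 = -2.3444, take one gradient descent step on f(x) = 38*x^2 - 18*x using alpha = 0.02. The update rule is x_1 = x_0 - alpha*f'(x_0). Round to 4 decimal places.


We compute the gradient at x_0 and apply the update.
f'(x) = 76*x - 18
f'(-2.3444) = 76*-2.3444 - 18 = -196.1744
x_1 = -2.3444 - 0.02*-196.1744 = 1.5791


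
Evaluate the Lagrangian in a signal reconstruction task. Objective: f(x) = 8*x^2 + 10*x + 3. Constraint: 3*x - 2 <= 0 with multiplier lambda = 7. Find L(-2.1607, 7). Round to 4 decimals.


Step 1: Evaluate f(x).
f(-2.1607) = 8*(-2.1607)^2 + 10*(-2.1607) + 3 = 18.742
Step 2: Evaluate g(x).
g(-2.1607) = 3*-2.1607 - 2 = -8.4821
Step 3: Compute Lagrangian.
L = 18.742 + 7*-8.4821 = -40.6327


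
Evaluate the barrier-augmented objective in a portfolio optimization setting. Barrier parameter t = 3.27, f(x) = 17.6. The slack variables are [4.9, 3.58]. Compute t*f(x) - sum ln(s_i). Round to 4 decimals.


Step 1: Compute log-barrier.
ln values: [1.5892, 1.2754]
phi = -(1.5892 + 1.2754) = -2.8646
Step 2: Compute augmented objective.
t*f(x) = 3.27*17.6 = 57.552
Total = 57.552 - 2.8646 = 54.6874


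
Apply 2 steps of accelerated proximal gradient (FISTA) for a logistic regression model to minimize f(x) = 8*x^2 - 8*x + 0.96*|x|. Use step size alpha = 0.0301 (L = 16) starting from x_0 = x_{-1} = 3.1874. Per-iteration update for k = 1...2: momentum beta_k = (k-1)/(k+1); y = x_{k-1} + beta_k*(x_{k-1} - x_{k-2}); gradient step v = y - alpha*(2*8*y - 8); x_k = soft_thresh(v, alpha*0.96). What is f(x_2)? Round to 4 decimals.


FISTA on f(x) = 8*x^2 - 8*x + 0.96*|x|
L = 16, alpha = 0.0301
Iteration 1: beta = 0.0, y = 3.1874 + 0.0*(3.1874 - 3.1874) = 3.1874
  grad(y) = 42.9984, v = y - alpha*grad = 1.8931
  prox(v) = soft_thresh(1.8931, 0.0289) = 1.8643
Iteration 2: beta = 0.3333, y = 1.8643 + 0.3333*(1.8643 - 3.1874) = 1.4232
  grad(y) = 14.7712, v = y - alpha*grad = 0.9786
  prox(v) = soft_thresh(0.9786, 0.0289) = 0.9497
f(x_2) = 8*0.9497^2 - 8*0.9497 + 0.96*|0.9497| = 0.5295


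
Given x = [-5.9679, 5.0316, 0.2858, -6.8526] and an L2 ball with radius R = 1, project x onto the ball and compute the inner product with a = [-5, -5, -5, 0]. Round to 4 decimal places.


Step 1: Compute ||x|| (intermediates to 6 decimals).
||x|| = sqrt((-5.9679)^2 + 5.0316^2 + 0.2858^2 + (-6.8526)^2) = 10.390988
Step 2: Project.
Since ||x|| > R, scale = R/||x|| = 1/10.390988 = 0.096237, proj(x) = scale * x
proj(x) = [-0.574333, 0.484226, 0.027505, -0.659474]
Step 3: Dot product.
a^T * proj(x) = -5*(-0.574333) - 5*0.484226 - 5*0.027505 + 0*(-0.659474) = 0.313


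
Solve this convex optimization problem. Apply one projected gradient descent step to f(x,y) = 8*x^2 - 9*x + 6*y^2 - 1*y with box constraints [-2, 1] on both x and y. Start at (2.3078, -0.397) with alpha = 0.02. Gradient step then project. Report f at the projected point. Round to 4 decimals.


Step 1: Compute gradient at (2.3078, -0.397).
grad_x = 2*8*2.3078 - 9 = 27.9248
grad_y = 2*6*-0.397 - 1 = -5.764
Step 2: Gradient step.
x_raw = 2.3078 - 0.02*27.9248 = 1.7493
y_raw = -0.397 - 0.02*-5.764 = -0.2817
Step 3: Project onto [-2, 1].
x_proj = clip(1.7493) = 1.0
y_proj = clip(-0.2817) = -0.2817
Step 4: Evaluate f.
f(1.0, -0.2817) = -0.2421


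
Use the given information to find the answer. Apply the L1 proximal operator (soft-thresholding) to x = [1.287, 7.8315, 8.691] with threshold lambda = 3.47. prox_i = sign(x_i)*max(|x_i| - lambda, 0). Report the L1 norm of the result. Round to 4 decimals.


Soft-thresholding with lambda = 3.47:
prox(1.287) = sign(1.287)*max(|1.287| - 3.47, 0) = 0.0
prox(7.8315) = sign(7.8315)*max(|7.8315| - 3.47, 0) = 4.3615
prox(8.691) = sign(8.691)*max(|8.691| - 3.47, 0) = 5.221
prox(x) = [0.0, 4.3615, 5.221]
||prox(x)||_1 = 0.0 + 4.3615 + 5.221 = 9.5825


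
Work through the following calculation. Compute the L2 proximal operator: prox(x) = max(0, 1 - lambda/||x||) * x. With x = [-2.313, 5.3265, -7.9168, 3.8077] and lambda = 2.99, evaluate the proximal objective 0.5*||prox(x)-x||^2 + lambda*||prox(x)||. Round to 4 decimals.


Step 1: Compute ||x||.
||x|| = 10.5307
Step 2: Compute scaling factor.
scale = max(0, 1 - 2.99/10.5307) = 0.7161
Step 3: prox(x) = [-1.6563, 3.8141, -5.669, 2.7266]
||prox(x)|| = 7.5407
Step 4: Proximal objective.
0.5*||prox-x||^2 = 4.4701
lambda*||prox|| = 22.5467
Total = 27.0168


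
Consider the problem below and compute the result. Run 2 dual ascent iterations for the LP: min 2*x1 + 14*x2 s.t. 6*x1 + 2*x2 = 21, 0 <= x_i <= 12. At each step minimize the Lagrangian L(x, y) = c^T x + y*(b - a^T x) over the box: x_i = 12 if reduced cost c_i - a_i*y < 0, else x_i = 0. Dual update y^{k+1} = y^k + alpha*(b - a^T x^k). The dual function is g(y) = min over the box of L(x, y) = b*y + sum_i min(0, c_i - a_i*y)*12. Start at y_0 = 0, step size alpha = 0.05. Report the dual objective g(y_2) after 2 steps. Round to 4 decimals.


Dual ascent for LP: min 2*x1 + 14*x2, 6*x1 + 2*x2 = 21, 0 <= x_i <= 12
Step 1: y^k = 0.0, reduced costs: (2.0, 14.0)
  x^k = (0.0, 0.0), subgradient = b - a^T x = 21.0
  y^{k+1} = 0.0 + 0.05*21.0 = 1.05
Step 2: y^k = 1.05, reduced costs: (-4.3, 11.9)
  x^k = (12.0, 0.0), subgradient = b - a^T x = -51.0
  y^{k+1} = 1.05 + 0.05*-51.0 = -1.5
Dual objective at y_2 = -1.5: reduced costs (11.0, 17.0), box minimizer x = (0.0, 0.0)
g(y_2) = b*y + (c1 - a1*y)*x1 + (c2 - a2*y)*x2 = 21*(-1.5) + 11.0*0.0 + 17.0*0.0 = -31.5 + 0.0 + 0.0 = -31.5


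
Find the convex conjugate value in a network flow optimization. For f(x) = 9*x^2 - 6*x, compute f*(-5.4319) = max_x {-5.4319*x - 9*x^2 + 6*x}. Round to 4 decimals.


f*(y) = sup_x {y*x - a*x^2 - b*x} = sup_x {(y-b)*x - a*x^2}
FOC: (y - b) - 2a*x = 0 => x* = (y - b)/(2a)
x* = (-5.4319 + 6)/(2*9) = 0.0316
f*(-5.4319) = (y-b)^2/(4a) = (-5.4319 + 6)^2/(4*9)
= 0.3227/36 = 0.009
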